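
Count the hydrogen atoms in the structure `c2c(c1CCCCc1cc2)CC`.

Hydrogens are implicit in SMILES; fill each atom to its normal valence:
  5 × C: 2 H each → 10
  3 × C (aromatic): 1 H each → 3
  3 × C (aromatic): no H
  1 × C: 3 H
  Total hydrogens = 16.

16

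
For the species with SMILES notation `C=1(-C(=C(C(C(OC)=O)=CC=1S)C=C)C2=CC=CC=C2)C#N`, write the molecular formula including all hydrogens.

Heavy atoms from the SMILES: 17 C, 1 N, 2 O, 1 S.
Implicit hydrogens by atom environment:
  6 × C (aromatic): 1 H each → 6
  6 × C (aromatic): no H
  2 × C: no H
  2 × O: no H
  1 × C: 3 H
  1 × C: 2 H
  1 × C: 1 H
  1 × N: no H
  1 × S: 1 H
  Total hydrogens = 13.
Molecular formula: C17H13NO2S

C17H13NO2S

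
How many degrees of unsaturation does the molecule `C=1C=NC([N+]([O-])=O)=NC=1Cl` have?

Molecular formula from the SMILES: C4H2ClN3O2.
DoU = (2C + 2 + N − H − X)/2 = (2·4 + 2 + 3 − 2 − 1)/2 = 10/2 = 5.
(Structurally: 1 ring(s) + 4 π bond(s) = 5.)

5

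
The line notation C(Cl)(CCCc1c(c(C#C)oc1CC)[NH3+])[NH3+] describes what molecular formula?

Heavy atoms from the SMILES: 12 C, 1 Cl, 2 N, 1 O.
Implicit hydrogens by atom environment:
  4 × C: 2 H each → 8
  4 × C (aromatic): no H
  2 × C: 1 H each → 2
  2 × N (charge +1): 3 H each → 6
  1 × C: 3 H
  1 × C: no H
  1 × Cl: no H
  1 × O (aromatic): no H
  Total hydrogens = 19.
Net charge +2.
Molecular formula: [C12H19ClN2O]2+

[C12H19ClN2O]2+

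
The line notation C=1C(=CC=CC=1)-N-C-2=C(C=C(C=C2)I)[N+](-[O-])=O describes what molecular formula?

C12H9IN2O2

Heavy atoms from the SMILES: 12 C, 1 I, 2 N, 2 O.
Implicit hydrogens by atom environment:
  8 × C (aromatic): 1 H each → 8
  4 × C (aromatic): no H
  1 × I: no H
  1 × N: 1 H
  1 × N (charge +1): no H
  1 × O: no H
  1 × O (charge -1): no H
  Total hydrogens = 9.
Molecular formula: C12H9IN2O2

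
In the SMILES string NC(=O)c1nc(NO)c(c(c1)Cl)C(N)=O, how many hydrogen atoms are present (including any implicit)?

7

Hydrogens are implicit in SMILES; fill each atom to its normal valence:
  4 × C (aromatic): no H
  2 × C: no H
  2 × N: 2 H each → 4
  2 × O: no H
  1 × C (aromatic): 1 H
  1 × Cl: no H
  1 × N: 1 H
  1 × N (aromatic): no H
  1 × O: 1 H
  Total hydrogens = 7.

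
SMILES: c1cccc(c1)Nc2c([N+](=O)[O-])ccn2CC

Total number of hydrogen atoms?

13

Hydrogens are implicit in SMILES; fill each atom to its normal valence:
  7 × C (aromatic): 1 H each → 7
  3 × C (aromatic): no H
  1 × C: 3 H
  1 × C: 2 H
  1 × N: 1 H
  1 × N (aromatic): no H
  1 × N (charge +1): no H
  1 × O: no H
  1 × O (charge -1): no H
  Total hydrogens = 13.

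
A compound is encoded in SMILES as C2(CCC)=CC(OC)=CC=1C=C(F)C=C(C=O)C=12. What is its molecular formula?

Heavy atoms from the SMILES: 15 C, 1 F, 2 O.
Implicit hydrogens by atom environment:
  6 × C (aromatic): no H
  4 × C (aromatic): 1 H each → 4
  2 × C: 3 H each → 6
  2 × C: 2 H each → 4
  2 × O: no H
  1 × C: 1 H
  1 × F: no H
  Total hydrogens = 15.
Molecular formula: C15H15FO2

C15H15FO2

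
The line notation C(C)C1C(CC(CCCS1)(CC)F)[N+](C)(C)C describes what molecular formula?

Heavy atoms from the SMILES: 14 C, 1 F, 1 N, 1 S.
Implicit hydrogens by atom environment:
  6 × C: 2 H each → 12
  5 × C: 3 H each → 15
  2 × C: 1 H each → 2
  1 × C: no H
  1 × F: no H
  1 × N (charge +1): no H
  1 × S: no H
  Total hydrogens = 29.
Net charge +1.
Molecular formula: C14H29FNS+

C14H29FNS+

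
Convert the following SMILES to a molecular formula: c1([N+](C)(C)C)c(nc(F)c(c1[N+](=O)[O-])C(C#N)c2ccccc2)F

C16H15F2N4O2+

Heavy atoms from the SMILES: 16 C, 2 F, 4 N, 2 O.
Implicit hydrogens by atom environment:
  6 × C (aromatic): no H
  5 × C (aromatic): 1 H each → 5
  3 × C: 3 H each → 9
  2 × F: no H
  2 × N (charge +1): no H
  1 × C: 1 H
  1 × C: no H
  1 × N (aromatic): no H
  1 × N: no H
  1 × O: no H
  1 × O (charge -1): no H
  Total hydrogens = 15.
Net charge +1.
Molecular formula: C16H15F2N4O2+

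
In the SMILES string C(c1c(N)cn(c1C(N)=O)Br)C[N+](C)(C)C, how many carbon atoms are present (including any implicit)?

10

The symbol for carbon appears 10 times in the SMILES. Lowercase c denotes aromatic carbon and counts toward C.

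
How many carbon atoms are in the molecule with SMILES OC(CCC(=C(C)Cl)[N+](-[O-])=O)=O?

6

The symbol for carbon appears 6 times in the SMILES. (Cl is a single chlorine, not C + l.)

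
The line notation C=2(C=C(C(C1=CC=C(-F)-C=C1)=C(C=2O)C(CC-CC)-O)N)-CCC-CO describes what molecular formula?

Heavy atoms from the SMILES: 21 C, 1 F, 1 N, 3 O.
Implicit hydrogens by atom environment:
  7 × C: 2 H each → 14
  7 × C (aromatic): no H
  5 × C (aromatic): 1 H each → 5
  3 × O: 1 H each → 3
  1 × C: 3 H
  1 × C: 1 H
  1 × F: no H
  1 × N: 2 H
  Total hydrogens = 28.
Molecular formula: C21H28FNO3

C21H28FNO3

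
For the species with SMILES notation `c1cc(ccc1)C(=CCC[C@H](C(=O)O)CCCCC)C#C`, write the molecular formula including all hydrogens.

Heavy atoms from the SMILES: 19 C, 2 O.
Implicit hydrogens by atom environment:
  6 × C: 2 H each → 12
  5 × C (aromatic): 1 H each → 5
  3 × C: 1 H each → 3
  3 × C: no H
  1 × C: 3 H
  1 × C (aromatic): no H
  1 × O: 1 H
  1 × O: no H
  Total hydrogens = 24.
Molecular formula: C19H24O2

C19H24O2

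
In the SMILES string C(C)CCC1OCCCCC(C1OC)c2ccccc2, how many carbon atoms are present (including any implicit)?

The symbol for carbon appears 18 times in the SMILES. Lowercase c denotes aromatic carbon and counts toward C.

18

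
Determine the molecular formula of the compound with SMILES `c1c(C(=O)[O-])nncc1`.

Heavy atoms from the SMILES: 5 C, 2 N, 2 O.
Implicit hydrogens by atom environment:
  3 × C (aromatic): 1 H each → 3
  2 × N (aromatic): no H
  1 × C (aromatic): no H
  1 × C: no H
  1 × O: no H
  1 × O (charge -1): no H
  Total hydrogens = 3.
Net charge -1.
Molecular formula: C5H3N2O2-

C5H3N2O2-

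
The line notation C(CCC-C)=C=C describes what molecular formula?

Heavy atoms from the SMILES: 7 C.
Implicit hydrogens by atom environment:
  4 × C: 2 H each → 8
  1 × C: 3 H
  1 × C: 1 H
  1 × C: no H
  Total hydrogens = 12.
Molecular formula: C7H12

C7H12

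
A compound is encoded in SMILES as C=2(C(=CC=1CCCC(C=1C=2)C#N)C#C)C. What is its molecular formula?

Heavy atoms from the SMILES: 14 C, 1 N.
Implicit hydrogens by atom environment:
  4 × C (aromatic): no H
  3 × C: 2 H each → 6
  2 × C (aromatic): 1 H each → 2
  2 × C: 1 H each → 2
  2 × C: no H
  1 × C: 3 H
  1 × N: no H
  Total hydrogens = 13.
Molecular formula: C14H13N

C14H13N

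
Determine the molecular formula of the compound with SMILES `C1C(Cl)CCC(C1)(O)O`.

C6H11ClO2

Heavy atoms from the SMILES: 6 C, 1 Cl, 2 O.
Implicit hydrogens by atom environment:
  4 × C: 2 H each → 8
  2 × O: 1 H each → 2
  1 × C: 1 H
  1 × C: no H
  1 × Cl: no H
  Total hydrogens = 11.
Molecular formula: C6H11ClO2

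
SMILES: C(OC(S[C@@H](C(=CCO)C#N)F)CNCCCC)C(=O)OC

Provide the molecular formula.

Heavy atoms from the SMILES: 14 C, 1 F, 2 N, 4 O, 1 S.
Implicit hydrogens by atom environment:
  6 × C: 2 H each → 12
  3 × C: 1 H each → 3
  3 × C: no H
  3 × O: no H
  2 × C: 3 H each → 6
  1 × F: no H
  1 × N: 1 H
  1 × N: no H
  1 × O: 1 H
  1 × S: no H
  Total hydrogens = 23.
Molecular formula: C14H23FN2O4S

C14H23FN2O4S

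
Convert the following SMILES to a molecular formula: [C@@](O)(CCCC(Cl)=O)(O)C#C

C7H9ClO3

Heavy atoms from the SMILES: 7 C, 1 Cl, 3 O.
Implicit hydrogens by atom environment:
  3 × C: 2 H each → 6
  3 × C: no H
  2 × O: 1 H each → 2
  1 × C: 1 H
  1 × Cl: no H
  1 × O: no H
  Total hydrogens = 9.
Molecular formula: C7H9ClO3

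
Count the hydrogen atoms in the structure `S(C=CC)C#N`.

Hydrogens are implicit in SMILES; fill each atom to its normal valence:
  2 × C: 1 H each → 2
  1 × C: 3 H
  1 × C: no H
  1 × N: no H
  1 × S: no H
  Total hydrogens = 5.

5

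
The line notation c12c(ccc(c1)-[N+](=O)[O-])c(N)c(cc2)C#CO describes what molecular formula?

Heavy atoms from the SMILES: 12 C, 2 N, 3 O.
Implicit hydrogens by atom environment:
  5 × C (aromatic): 1 H each → 5
  5 × C (aromatic): no H
  2 × C: no H
  1 × N: 2 H
  1 × N (charge +1): no H
  1 × O: 1 H
  1 × O: no H
  1 × O (charge -1): no H
  Total hydrogens = 8.
Molecular formula: C12H8N2O3

C12H8N2O3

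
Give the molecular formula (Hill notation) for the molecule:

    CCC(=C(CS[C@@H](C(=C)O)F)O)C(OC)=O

C10H15FO4S

Heavy atoms from the SMILES: 10 C, 1 F, 4 O, 1 S.
Implicit hydrogens by atom environment:
  4 × C: no H
  3 × C: 2 H each → 6
  2 × C: 3 H each → 6
  2 × O: 1 H each → 2
  2 × O: no H
  1 × C: 1 H
  1 × F: no H
  1 × S: no H
  Total hydrogens = 15.
Molecular formula: C10H15FO4S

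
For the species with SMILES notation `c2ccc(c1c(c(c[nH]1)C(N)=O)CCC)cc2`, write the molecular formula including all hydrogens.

Heavy atoms from the SMILES: 14 C, 2 N, 1 O.
Implicit hydrogens by atom environment:
  6 × C (aromatic): 1 H each → 6
  4 × C (aromatic): no H
  2 × C: 2 H each → 4
  1 × C: 3 H
  1 × C: no H
  1 × N: 2 H
  1 × N (aromatic): 1 H
  1 × O: no H
  Total hydrogens = 16.
Molecular formula: C14H16N2O

C14H16N2O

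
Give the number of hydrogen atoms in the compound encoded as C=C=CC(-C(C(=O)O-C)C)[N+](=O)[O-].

Hydrogens are implicit in SMILES; fill each atom to its normal valence:
  3 × C: 1 H each → 3
  3 × O: no H
  2 × C: 3 H each → 6
  2 × C: no H
  1 × C: 2 H
  1 × N (charge +1): no H
  1 × O (charge -1): no H
  Total hydrogens = 11.

11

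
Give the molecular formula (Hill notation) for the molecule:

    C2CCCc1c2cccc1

Heavy atoms from the SMILES: 10 C.
Implicit hydrogens by atom environment:
  4 × C: 2 H each → 8
  4 × C (aromatic): 1 H each → 4
  2 × C (aromatic): no H
  Total hydrogens = 12.
Molecular formula: C10H12

C10H12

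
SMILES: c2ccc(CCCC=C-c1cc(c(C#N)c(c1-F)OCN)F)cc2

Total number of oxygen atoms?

The symbol for oxygen appears 1 time in the SMILES.

1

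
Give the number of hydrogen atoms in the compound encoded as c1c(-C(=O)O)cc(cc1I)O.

5

Hydrogens are implicit in SMILES; fill each atom to its normal valence:
  3 × C (aromatic): 1 H each → 3
  3 × C (aromatic): no H
  2 × O: 1 H each → 2
  1 × C: no H
  1 × I: no H
  1 × O: no H
  Total hydrogens = 5.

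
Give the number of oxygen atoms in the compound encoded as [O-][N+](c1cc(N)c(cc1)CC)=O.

The symbol for oxygen appears 2 times in the SMILES.

2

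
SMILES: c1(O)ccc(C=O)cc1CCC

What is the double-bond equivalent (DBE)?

5

Molecular formula from the SMILES: C10H12O2.
DoU = (2C + 2 + N − H − X)/2 = (2·10 + 2 + 0 − 12 − 0)/2 = 10/2 = 5.
(Structurally: 1 ring(s) + 4 π bond(s) = 5.)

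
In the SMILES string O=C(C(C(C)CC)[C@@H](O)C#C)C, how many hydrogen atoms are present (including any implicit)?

16

Hydrogens are implicit in SMILES; fill each atom to its normal valence:
  4 × C: 1 H each → 4
  3 × C: 3 H each → 9
  2 × C: no H
  1 × C: 2 H
  1 × O: 1 H
  1 × O: no H
  Total hydrogens = 16.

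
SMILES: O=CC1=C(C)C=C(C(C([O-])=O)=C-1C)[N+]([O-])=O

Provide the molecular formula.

Heavy atoms from the SMILES: 10 C, 1 N, 5 O.
Implicit hydrogens by atom environment:
  5 × C (aromatic): no H
  3 × O: no H
  2 × C: 3 H each → 6
  2 × O (charge -1): no H
  1 × C (aromatic): 1 H
  1 × C: 1 H
  1 × C: no H
  1 × N (charge +1): no H
  Total hydrogens = 8.
Net charge -1.
Molecular formula: C10H8NO5-

C10H8NO5-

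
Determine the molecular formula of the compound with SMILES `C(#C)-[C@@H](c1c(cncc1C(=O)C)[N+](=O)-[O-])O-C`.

C11H10N2O4

Heavy atoms from the SMILES: 11 C, 2 N, 4 O.
Implicit hydrogens by atom environment:
  3 × C (aromatic): no H
  3 × O: no H
  2 × C: 3 H each → 6
  2 × C (aromatic): 1 H each → 2
  2 × C: 1 H each → 2
  2 × C: no H
  1 × N (aromatic): no H
  1 × N (charge +1): no H
  1 × O (charge -1): no H
  Total hydrogens = 10.
Molecular formula: C11H10N2O4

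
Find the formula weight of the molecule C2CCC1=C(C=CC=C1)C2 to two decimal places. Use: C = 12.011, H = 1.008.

132.21

Molecular formula: C10H12.
M = 10×12.011 + 12×1.008 = 132.21 g/mol.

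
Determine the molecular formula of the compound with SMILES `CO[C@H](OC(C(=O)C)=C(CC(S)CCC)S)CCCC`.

Heavy atoms from the SMILES: 15 C, 3 O, 2 S.
Implicit hydrogens by atom environment:
  6 × C: 2 H each → 12
  4 × C: 3 H each → 12
  3 × C: no H
  3 × O: no H
  2 × C: 1 H each → 2
  2 × S: 1 H each → 2
  Total hydrogens = 28.
Molecular formula: C15H28O3S2

C15H28O3S2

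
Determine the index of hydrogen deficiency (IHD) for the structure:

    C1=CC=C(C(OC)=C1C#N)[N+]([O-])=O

Molecular formula from the SMILES: C8H6N2O3.
DoU = (2C + 2 + N − H − X)/2 = (2·8 + 2 + 2 − 6 − 0)/2 = 14/2 = 7.
(Structurally: 1 ring(s) + 6 π bond(s) = 7.)

7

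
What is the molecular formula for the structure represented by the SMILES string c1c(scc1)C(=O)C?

Heavy atoms from the SMILES: 6 C, 1 O, 1 S.
Implicit hydrogens by atom environment:
  3 × C (aromatic): 1 H each → 3
  1 × C: 3 H
  1 × C (aromatic): no H
  1 × C: no H
  1 × O: no H
  1 × S (aromatic): no H
  Total hydrogens = 6.
Molecular formula: C6H6OS

C6H6OS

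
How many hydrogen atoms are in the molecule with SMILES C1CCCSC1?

10

Hydrogens are implicit in SMILES; fill each atom to its normal valence:
  5 × C: 2 H each → 10
  1 × S: no H
  Total hydrogens = 10.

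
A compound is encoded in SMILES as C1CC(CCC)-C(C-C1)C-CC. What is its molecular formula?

Heavy atoms from the SMILES: 12 C.
Implicit hydrogens by atom environment:
  8 × C: 2 H each → 16
  2 × C: 3 H each → 6
  2 × C: 1 H each → 2
  Total hydrogens = 24.
Molecular formula: C12H24

C12H24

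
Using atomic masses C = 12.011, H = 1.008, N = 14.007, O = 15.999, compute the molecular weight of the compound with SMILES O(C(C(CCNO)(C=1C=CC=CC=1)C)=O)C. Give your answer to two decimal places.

Molecular formula: C12H17NO3.
M = 12×12.011 + 17×1.008 + 1×14.007 + 3×15.999 = 223.27 g/mol.

223.27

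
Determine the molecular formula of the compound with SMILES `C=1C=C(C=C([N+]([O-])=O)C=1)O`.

C6H5NO3

Heavy atoms from the SMILES: 6 C, 1 N, 3 O.
Implicit hydrogens by atom environment:
  4 × C (aromatic): 1 H each → 4
  2 × C (aromatic): no H
  1 × N (charge +1): no H
  1 × O: 1 H
  1 × O: no H
  1 × O (charge -1): no H
  Total hydrogens = 5.
Molecular formula: C6H5NO3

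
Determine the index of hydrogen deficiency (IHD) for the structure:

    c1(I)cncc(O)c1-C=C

5

Molecular formula from the SMILES: C7H6INO.
DoU = (2C + 2 + N − H − X)/2 = (2·7 + 2 + 1 − 6 − 1)/2 = 10/2 = 5.
(Structurally: 1 ring(s) + 4 π bond(s) = 5.)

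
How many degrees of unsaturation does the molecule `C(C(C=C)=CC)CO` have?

Molecular formula from the SMILES: C7H12O.
DoU = (2C + 2 + N − H − X)/2 = (2·7 + 2 + 0 − 12 − 0)/2 = 4/2 = 2.
(Structurally: 0 ring(s) + 2 π bond(s) = 2.)

2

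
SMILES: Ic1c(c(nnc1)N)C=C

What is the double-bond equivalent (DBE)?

5

Molecular formula from the SMILES: C6H6IN3.
DoU = (2C + 2 + N − H − X)/2 = (2·6 + 2 + 3 − 6 − 1)/2 = 10/2 = 5.
(Structurally: 1 ring(s) + 4 π bond(s) = 5.)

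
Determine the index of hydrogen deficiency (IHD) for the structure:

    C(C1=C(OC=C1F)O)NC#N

5

Molecular formula from the SMILES: C6H5FN2O2.
DoU = (2C + 2 + N − H − X)/2 = (2·6 + 2 + 2 − 5 − 1)/2 = 10/2 = 5.
(Structurally: 1 ring(s) + 4 π bond(s) = 5.)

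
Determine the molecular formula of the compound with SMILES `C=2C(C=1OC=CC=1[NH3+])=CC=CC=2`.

C10H10NO+

Heavy atoms from the SMILES: 10 C, 1 N, 1 O.
Implicit hydrogens by atom environment:
  7 × C (aromatic): 1 H each → 7
  3 × C (aromatic): no H
  1 × N (charge +1): 3 H
  1 × O (aromatic): no H
  Total hydrogens = 10.
Net charge +1.
Molecular formula: C10H10NO+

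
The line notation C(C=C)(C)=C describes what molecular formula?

C5H8

Heavy atoms from the SMILES: 5 C.
Implicit hydrogens by atom environment:
  2 × C: 2 H each → 4
  1 × C: 3 H
  1 × C: 1 H
  1 × C: no H
  Total hydrogens = 8.
Molecular formula: C5H8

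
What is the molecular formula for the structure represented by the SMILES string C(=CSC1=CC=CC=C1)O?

Heavy atoms from the SMILES: 8 C, 1 O, 1 S.
Implicit hydrogens by atom environment:
  5 × C (aromatic): 1 H each → 5
  2 × C: 1 H each → 2
  1 × C (aromatic): no H
  1 × O: 1 H
  1 × S: no H
  Total hydrogens = 8.
Molecular formula: C8H8OS

C8H8OS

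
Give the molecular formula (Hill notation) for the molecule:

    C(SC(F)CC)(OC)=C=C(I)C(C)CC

Heavy atoms from the SMILES: 11 C, 1 F, 1 I, 1 O, 1 S.
Implicit hydrogens by atom environment:
  4 × C: 3 H each → 12
  3 × C: no H
  2 × C: 2 H each → 4
  2 × C: 1 H each → 2
  1 × F: no H
  1 × I: no H
  1 × O: no H
  1 × S: no H
  Total hydrogens = 18.
Molecular formula: C11H18FIOS

C11H18FIOS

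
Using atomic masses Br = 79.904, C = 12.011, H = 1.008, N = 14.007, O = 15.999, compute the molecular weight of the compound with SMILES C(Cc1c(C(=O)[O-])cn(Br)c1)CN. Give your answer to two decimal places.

246.08

Molecular formula: C8H10BrN2O2-.
M = 1×79.904 + 8×12.011 + 10×1.008 + 2×14.007 + 2×15.999 = 246.08 g/mol.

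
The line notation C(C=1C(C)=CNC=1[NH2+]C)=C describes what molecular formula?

Heavy atoms from the SMILES: 8 C, 2 N.
Implicit hydrogens by atom environment:
  3 × C (aromatic): no H
  2 × C: 3 H each → 6
  1 × C: 2 H
  1 × C (aromatic): 1 H
  1 × C: 1 H
  1 × N (charge +1): 2 H
  1 × N (aromatic): 1 H
  Total hydrogens = 13.
Net charge +1.
Molecular formula: C8H13N2+

C8H13N2+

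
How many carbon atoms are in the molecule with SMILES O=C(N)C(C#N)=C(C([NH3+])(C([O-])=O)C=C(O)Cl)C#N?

The symbol for carbon appears 9 times in the SMILES. (Cl is a single chlorine, not C + l.)

9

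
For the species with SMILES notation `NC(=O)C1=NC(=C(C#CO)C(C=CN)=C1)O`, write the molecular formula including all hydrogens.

Heavy atoms from the SMILES: 10 C, 3 N, 3 O.
Implicit hydrogens by atom environment:
  4 × C (aromatic): no H
  3 × C: no H
  2 × C: 1 H each → 2
  2 × N: 2 H each → 4
  2 × O: 1 H each → 2
  1 × C (aromatic): 1 H
  1 × N (aromatic): no H
  1 × O: no H
  Total hydrogens = 9.
Molecular formula: C10H9N3O3

C10H9N3O3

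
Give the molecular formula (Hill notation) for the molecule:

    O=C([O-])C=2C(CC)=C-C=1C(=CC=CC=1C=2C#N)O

C14H10NO3-

Heavy atoms from the SMILES: 14 C, 1 N, 3 O.
Implicit hydrogens by atom environment:
  6 × C (aromatic): no H
  4 × C (aromatic): 1 H each → 4
  2 × C: no H
  1 × C: 3 H
  1 × C: 2 H
  1 × N: no H
  1 × O: 1 H
  1 × O: no H
  1 × O (charge -1): no H
  Total hydrogens = 10.
Net charge -1.
Molecular formula: C14H10NO3-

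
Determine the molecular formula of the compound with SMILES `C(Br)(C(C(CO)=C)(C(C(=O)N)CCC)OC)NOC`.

Heavy atoms from the SMILES: 1 Br, 12 C, 2 N, 4 O.
Implicit hydrogens by atom environment:
  4 × C: 2 H each → 8
  3 × C: 3 H each → 9
  3 × C: no H
  3 × O: no H
  2 × C: 1 H each → 2
  1 × Br: no H
  1 × N: 2 H
  1 × N: 1 H
  1 × O: 1 H
  Total hydrogens = 23.
Molecular formula: C12H23BrN2O4

C12H23BrN2O4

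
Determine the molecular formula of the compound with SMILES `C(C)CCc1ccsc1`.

Heavy atoms from the SMILES: 8 C, 1 S.
Implicit hydrogens by atom environment:
  3 × C: 2 H each → 6
  3 × C (aromatic): 1 H each → 3
  1 × C: 3 H
  1 × C (aromatic): no H
  1 × S (aromatic): no H
  Total hydrogens = 12.
Molecular formula: C8H12S

C8H12S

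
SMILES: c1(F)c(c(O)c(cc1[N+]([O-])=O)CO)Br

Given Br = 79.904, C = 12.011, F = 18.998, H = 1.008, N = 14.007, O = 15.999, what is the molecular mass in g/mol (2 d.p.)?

266.02

Molecular formula: C7H5BrFNO4.
M = 1×79.904 + 7×12.011 + 1×18.998 + 5×1.008 + 1×14.007 + 4×15.999 = 266.02 g/mol.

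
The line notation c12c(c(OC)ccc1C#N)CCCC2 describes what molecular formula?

Heavy atoms from the SMILES: 12 C, 1 N, 1 O.
Implicit hydrogens by atom environment:
  4 × C: 2 H each → 8
  4 × C (aromatic): no H
  2 × C (aromatic): 1 H each → 2
  1 × C: 3 H
  1 × C: no H
  1 × N: no H
  1 × O: no H
  Total hydrogens = 13.
Molecular formula: C12H13NO

C12H13NO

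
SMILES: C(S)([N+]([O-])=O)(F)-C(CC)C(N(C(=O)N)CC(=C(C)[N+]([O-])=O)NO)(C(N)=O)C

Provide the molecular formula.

C12H21FN6O7S

Heavy atoms from the SMILES: 12 C, 1 F, 6 N, 7 O, 1 S.
Implicit hydrogens by atom environment:
  6 × C: no H
  4 × O: no H
  3 × C: 3 H each → 9
  2 × C: 2 H each → 4
  2 × N: 2 H each → 4
  2 × N (charge +1): no H
  2 × O (charge -1): no H
  1 × C: 1 H
  1 × F: no H
  1 × N: 1 H
  1 × N: no H
  1 × O: 1 H
  1 × S: 1 H
  Total hydrogens = 21.
Molecular formula: C12H21FN6O7S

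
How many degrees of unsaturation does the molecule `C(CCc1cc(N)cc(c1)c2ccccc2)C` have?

Molecular formula from the SMILES: C16H19N.
DoU = (2C + 2 + N − H − X)/2 = (2·16 + 2 + 1 − 19 − 0)/2 = 16/2 = 8.
(Structurally: 2 ring(s) + 6 π bond(s) = 8.)

8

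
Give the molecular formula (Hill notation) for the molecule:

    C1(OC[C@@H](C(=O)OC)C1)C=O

C7H10O4

Heavy atoms from the SMILES: 7 C, 4 O.
Implicit hydrogens by atom environment:
  4 × O: no H
  3 × C: 1 H each → 3
  2 × C: 2 H each → 4
  1 × C: 3 H
  1 × C: no H
  Total hydrogens = 10.
Molecular formula: C7H10O4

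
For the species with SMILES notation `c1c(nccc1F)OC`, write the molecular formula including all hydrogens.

C6H6FNO

Heavy atoms from the SMILES: 6 C, 1 F, 1 N, 1 O.
Implicit hydrogens by atom environment:
  3 × C (aromatic): 1 H each → 3
  2 × C (aromatic): no H
  1 × C: 3 H
  1 × F: no H
  1 × N (aromatic): no H
  1 × O: no H
  Total hydrogens = 6.
Molecular formula: C6H6FNO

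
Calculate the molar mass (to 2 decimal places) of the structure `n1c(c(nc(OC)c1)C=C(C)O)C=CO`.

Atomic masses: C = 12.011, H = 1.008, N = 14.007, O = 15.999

208.22

Molecular formula: C10H12N2O3.
M = 10×12.011 + 12×1.008 + 2×14.007 + 3×15.999 = 208.22 g/mol.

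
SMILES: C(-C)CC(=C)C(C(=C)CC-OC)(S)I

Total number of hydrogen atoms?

19

Hydrogens are implicit in SMILES; fill each atom to its normal valence:
  6 × C: 2 H each → 12
  3 × C: no H
  2 × C: 3 H each → 6
  1 × I: no H
  1 × O: no H
  1 × S: 1 H
  Total hydrogens = 19.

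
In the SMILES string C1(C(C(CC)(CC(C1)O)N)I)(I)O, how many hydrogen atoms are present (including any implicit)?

Hydrogens are implicit in SMILES; fill each atom to its normal valence:
  3 × C: 2 H each → 6
  2 × C: 1 H each → 2
  2 × C: no H
  2 × I: no H
  2 × O: 1 H each → 2
  1 × C: 3 H
  1 × N: 2 H
  Total hydrogens = 15.

15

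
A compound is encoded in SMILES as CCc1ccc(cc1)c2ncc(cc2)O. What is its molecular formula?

Heavy atoms from the SMILES: 13 C, 1 N, 1 O.
Implicit hydrogens by atom environment:
  7 × C (aromatic): 1 H each → 7
  4 × C (aromatic): no H
  1 × C: 3 H
  1 × C: 2 H
  1 × N (aromatic): no H
  1 × O: 1 H
  Total hydrogens = 13.
Molecular formula: C13H13NO

C13H13NO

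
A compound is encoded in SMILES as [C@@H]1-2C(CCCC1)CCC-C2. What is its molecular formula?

Heavy atoms from the SMILES: 10 C.
Implicit hydrogens by atom environment:
  8 × C: 2 H each → 16
  2 × C: 1 H each → 2
  Total hydrogens = 18.
Molecular formula: C10H18

C10H18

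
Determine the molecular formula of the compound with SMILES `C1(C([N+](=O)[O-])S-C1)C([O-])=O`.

C4H4NO4S-

Heavy atoms from the SMILES: 4 C, 1 N, 4 O, 1 S.
Implicit hydrogens by atom environment:
  2 × C: 1 H each → 2
  2 × O: no H
  2 × O (charge -1): no H
  1 × C: 2 H
  1 × C: no H
  1 × N (charge +1): no H
  1 × S: no H
  Total hydrogens = 4.
Net charge -1.
Molecular formula: C4H4NO4S-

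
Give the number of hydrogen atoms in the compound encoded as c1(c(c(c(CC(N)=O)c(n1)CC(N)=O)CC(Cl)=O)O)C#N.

Hydrogens are implicit in SMILES; fill each atom to its normal valence:
  5 × C (aromatic): no H
  4 × C: no H
  3 × C: 2 H each → 6
  3 × O: no H
  2 × N: 2 H each → 4
  1 × Cl: no H
  1 × N (aromatic): no H
  1 × N: no H
  1 × O: 1 H
  Total hydrogens = 11.

11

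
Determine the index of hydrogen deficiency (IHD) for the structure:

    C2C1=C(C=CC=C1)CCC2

5

Molecular formula from the SMILES: C10H12.
DoU = (2C + 2 + N − H − X)/2 = (2·10 + 2 + 0 − 12 − 0)/2 = 10/2 = 5.
(Structurally: 2 ring(s) + 3 π bond(s) = 5.)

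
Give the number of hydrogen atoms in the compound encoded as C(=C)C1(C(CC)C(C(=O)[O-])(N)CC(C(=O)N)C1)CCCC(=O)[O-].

Hydrogens are implicit in SMILES; fill each atom to its normal valence:
  7 × C: 2 H each → 14
  5 × C: no H
  3 × C: 1 H each → 3
  3 × O: no H
  2 × N: 2 H each → 4
  2 × O (charge -1): no H
  1 × C: 3 H
  Total hydrogens = 24.

24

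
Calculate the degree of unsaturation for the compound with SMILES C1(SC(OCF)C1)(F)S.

Molecular formula from the SMILES: C4H6F2OS2.
DoU = (2C + 2 + N − H − X)/2 = (2·4 + 2 + 0 − 6 − 2)/2 = 2/2 = 1.
(Structurally: 1 ring(s) + 0 π bond(s) = 1.)

1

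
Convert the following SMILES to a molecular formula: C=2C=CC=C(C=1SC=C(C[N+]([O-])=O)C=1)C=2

C11H9NO2S

Heavy atoms from the SMILES: 11 C, 1 N, 2 O, 1 S.
Implicit hydrogens by atom environment:
  7 × C (aromatic): 1 H each → 7
  3 × C (aromatic): no H
  1 × C: 2 H
  1 × N (charge +1): no H
  1 × O: no H
  1 × O (charge -1): no H
  1 × S (aromatic): no H
  Total hydrogens = 9.
Molecular formula: C11H9NO2S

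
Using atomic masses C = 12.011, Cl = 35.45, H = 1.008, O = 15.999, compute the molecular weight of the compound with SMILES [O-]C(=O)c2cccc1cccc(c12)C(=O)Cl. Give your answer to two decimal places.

233.63

Molecular formula: C12H6ClO3-.
M = 12×12.011 + 1×35.45 + 6×1.008 + 3×15.999 = 233.63 g/mol.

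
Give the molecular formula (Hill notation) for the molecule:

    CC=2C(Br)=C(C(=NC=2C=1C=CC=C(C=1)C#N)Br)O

C13H8Br2N2O

Heavy atoms from the SMILES: 2 Br, 13 C, 2 N, 1 O.
Implicit hydrogens by atom environment:
  7 × C (aromatic): no H
  4 × C (aromatic): 1 H each → 4
  2 × Br: no H
  1 × C: 3 H
  1 × C: no H
  1 × N (aromatic): no H
  1 × N: no H
  1 × O: 1 H
  Total hydrogens = 8.
Molecular formula: C13H8Br2N2O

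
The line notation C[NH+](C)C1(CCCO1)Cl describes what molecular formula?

C6H13ClNO+

Heavy atoms from the SMILES: 6 C, 1 Cl, 1 N, 1 O.
Implicit hydrogens by atom environment:
  3 × C: 2 H each → 6
  2 × C: 3 H each → 6
  1 × C: no H
  1 × Cl: no H
  1 × N (charge +1): 1 H
  1 × O: no H
  Total hydrogens = 13.
Net charge +1.
Molecular formula: C6H13ClNO+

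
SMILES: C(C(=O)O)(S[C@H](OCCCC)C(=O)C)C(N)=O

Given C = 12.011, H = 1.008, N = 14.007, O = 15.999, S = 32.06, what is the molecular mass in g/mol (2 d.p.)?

263.31

Molecular formula: C10H17NO5S.
M = 10×12.011 + 17×1.008 + 1×14.007 + 5×15.999 + 1×32.06 = 263.31 g/mol.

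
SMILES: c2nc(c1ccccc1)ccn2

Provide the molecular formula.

Heavy atoms from the SMILES: 10 C, 2 N.
Implicit hydrogens by atom environment:
  8 × C (aromatic): 1 H each → 8
  2 × C (aromatic): no H
  2 × N (aromatic): no H
  Total hydrogens = 8.
Molecular formula: C10H8N2

C10H8N2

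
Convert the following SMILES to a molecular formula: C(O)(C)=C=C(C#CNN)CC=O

Heavy atoms from the SMILES: 8 C, 2 N, 2 O.
Implicit hydrogens by atom environment:
  5 × C: no H
  1 × C: 3 H
  1 × C: 2 H
  1 × C: 1 H
  1 × N: 2 H
  1 × N: 1 H
  1 × O: 1 H
  1 × O: no H
  Total hydrogens = 10.
Molecular formula: C8H10N2O2

C8H10N2O2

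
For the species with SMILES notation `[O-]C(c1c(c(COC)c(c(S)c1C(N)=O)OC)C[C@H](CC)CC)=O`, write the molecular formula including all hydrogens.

Heavy atoms from the SMILES: 17 C, 1 N, 5 O, 1 S.
Implicit hydrogens by atom environment:
  6 × C (aromatic): no H
  4 × C: 3 H each → 12
  4 × C: 2 H each → 8
  4 × O: no H
  2 × C: no H
  1 × C: 1 H
  1 × N: 2 H
  1 × O (charge -1): no H
  1 × S: 1 H
  Total hydrogens = 24.
Net charge -1.
Molecular formula: C17H24NO5S-

C17H24NO5S-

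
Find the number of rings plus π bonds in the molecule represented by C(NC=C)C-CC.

Molecular formula from the SMILES: C6H13N.
DoU = (2C + 2 + N − H − X)/2 = (2·6 + 2 + 1 − 13 − 0)/2 = 2/2 = 1.
(Structurally: 0 ring(s) + 1 π bond(s) = 1.)

1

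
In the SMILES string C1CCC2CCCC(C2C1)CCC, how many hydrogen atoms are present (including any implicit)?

Hydrogens are implicit in SMILES; fill each atom to its normal valence:
  9 × C: 2 H each → 18
  3 × C: 1 H each → 3
  1 × C: 3 H
  Total hydrogens = 24.

24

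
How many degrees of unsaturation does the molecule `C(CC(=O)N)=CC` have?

Molecular formula from the SMILES: C5H9NO.
DoU = (2C + 2 + N − H − X)/2 = (2·5 + 2 + 1 − 9 − 0)/2 = 4/2 = 2.
(Structurally: 0 ring(s) + 2 π bond(s) = 2.)

2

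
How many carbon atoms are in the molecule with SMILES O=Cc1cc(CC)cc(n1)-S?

8

The symbol for carbon appears 8 times in the SMILES. Lowercase c denotes aromatic carbon and counts toward C.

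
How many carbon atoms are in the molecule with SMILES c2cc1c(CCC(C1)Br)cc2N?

The symbol for carbon appears 10 times in the SMILES. Lowercase c denotes aromatic carbon and counts toward C.

10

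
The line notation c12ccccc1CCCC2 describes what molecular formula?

C10H12

Heavy atoms from the SMILES: 10 C.
Implicit hydrogens by atom environment:
  4 × C: 2 H each → 8
  4 × C (aromatic): 1 H each → 4
  2 × C (aromatic): no H
  Total hydrogens = 12.
Molecular formula: C10H12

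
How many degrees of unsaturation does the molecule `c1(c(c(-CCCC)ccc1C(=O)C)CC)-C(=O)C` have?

Molecular formula from the SMILES: C16H22O2.
DoU = (2C + 2 + N − H − X)/2 = (2·16 + 2 + 0 − 22 − 0)/2 = 12/2 = 6.
(Structurally: 1 ring(s) + 5 π bond(s) = 6.)

6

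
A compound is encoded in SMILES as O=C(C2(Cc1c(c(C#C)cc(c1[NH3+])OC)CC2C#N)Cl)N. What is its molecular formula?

Heavy atoms from the SMILES: 15 C, 1 Cl, 3 N, 2 O.
Implicit hydrogens by atom environment:
  5 × C (aromatic): no H
  4 × C: no H
  2 × C: 2 H each → 4
  2 × C: 1 H each → 2
  2 × O: no H
  1 × C: 3 H
  1 × C (aromatic): 1 H
  1 × Cl: no H
  1 × N (charge +1): 3 H
  1 × N: 2 H
  1 × N: no H
  Total hydrogens = 15.
Net charge +1.
Molecular formula: C15H15ClN3O2+

C15H15ClN3O2+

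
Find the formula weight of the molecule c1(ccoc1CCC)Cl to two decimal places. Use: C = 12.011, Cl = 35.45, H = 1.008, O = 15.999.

Molecular formula: C7H9ClO.
M = 7×12.011 + 1×35.45 + 9×1.008 + 1×15.999 = 144.60 g/mol.

144.60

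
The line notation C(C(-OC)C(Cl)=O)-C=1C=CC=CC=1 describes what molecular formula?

C10H11ClO2

Heavy atoms from the SMILES: 10 C, 1 Cl, 2 O.
Implicit hydrogens by atom environment:
  5 × C (aromatic): 1 H each → 5
  2 × O: no H
  1 × C: 3 H
  1 × C: 2 H
  1 × C: 1 H
  1 × C: no H
  1 × C (aromatic): no H
  1 × Cl: no H
  Total hydrogens = 11.
Molecular formula: C10H11ClO2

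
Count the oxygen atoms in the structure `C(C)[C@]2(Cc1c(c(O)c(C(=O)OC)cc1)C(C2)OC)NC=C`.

The symbol for oxygen appears 4 times in the SMILES.

4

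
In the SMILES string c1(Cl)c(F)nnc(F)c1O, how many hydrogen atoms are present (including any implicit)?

Hydrogens are implicit in SMILES; fill each atom to its normal valence:
  4 × C (aromatic): no H
  2 × F: no H
  2 × N (aromatic): no H
  1 × Cl: no H
  1 × O: 1 H
  Total hydrogens = 1.

1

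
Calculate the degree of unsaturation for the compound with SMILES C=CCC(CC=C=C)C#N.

Molecular formula from the SMILES: C9H11N.
DoU = (2C + 2 + N − H − X)/2 = (2·9 + 2 + 1 − 11 − 0)/2 = 10/2 = 5.
(Structurally: 0 ring(s) + 5 π bond(s) = 5.)

5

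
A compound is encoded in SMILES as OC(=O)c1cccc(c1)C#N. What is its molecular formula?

Heavy atoms from the SMILES: 8 C, 1 N, 2 O.
Implicit hydrogens by atom environment:
  4 × C (aromatic): 1 H each → 4
  2 × C (aromatic): no H
  2 × C: no H
  1 × N: no H
  1 × O: 1 H
  1 × O: no H
  Total hydrogens = 5.
Molecular formula: C8H5NO2

C8H5NO2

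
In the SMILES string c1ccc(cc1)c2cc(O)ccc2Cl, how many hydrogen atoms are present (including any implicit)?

Hydrogens are implicit in SMILES; fill each atom to its normal valence:
  8 × C (aromatic): 1 H each → 8
  4 × C (aromatic): no H
  1 × Cl: no H
  1 × O: 1 H
  Total hydrogens = 9.

9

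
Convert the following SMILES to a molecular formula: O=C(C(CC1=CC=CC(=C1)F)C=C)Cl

C11H10ClFO

Heavy atoms from the SMILES: 11 C, 1 Cl, 1 F, 1 O.
Implicit hydrogens by atom environment:
  4 × C (aromatic): 1 H each → 4
  2 × C: 2 H each → 4
  2 × C: 1 H each → 2
  2 × C (aromatic): no H
  1 × C: no H
  1 × Cl: no H
  1 × F: no H
  1 × O: no H
  Total hydrogens = 10.
Molecular formula: C11H10ClFO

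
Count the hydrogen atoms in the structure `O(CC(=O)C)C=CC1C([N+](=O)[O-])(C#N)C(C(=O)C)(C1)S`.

Hydrogens are implicit in SMILES; fill each atom to its normal valence:
  5 × C: no H
  4 × O: no H
  3 × C: 1 H each → 3
  2 × C: 3 H each → 6
  2 × C: 2 H each → 4
  1 × N: no H
  1 × N (charge +1): no H
  1 × O (charge -1): no H
  1 × S: 1 H
  Total hydrogens = 14.

14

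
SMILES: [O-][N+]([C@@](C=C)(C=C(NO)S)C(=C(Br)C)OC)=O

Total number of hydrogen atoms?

13

Hydrogens are implicit in SMILES; fill each atom to its normal valence:
  4 × C: no H
  2 × C: 3 H each → 6
  2 × C: 1 H each → 2
  2 × O: no H
  1 × Br: no H
  1 × C: 2 H
  1 × N: 1 H
  1 × N (charge +1): no H
  1 × O: 1 H
  1 × O (charge -1): no H
  1 × S: 1 H
  Total hydrogens = 13.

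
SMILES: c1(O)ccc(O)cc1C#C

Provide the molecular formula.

Heavy atoms from the SMILES: 8 C, 2 O.
Implicit hydrogens by atom environment:
  3 × C (aromatic): 1 H each → 3
  3 × C (aromatic): no H
  2 × O: 1 H each → 2
  1 × C: 1 H
  1 × C: no H
  Total hydrogens = 6.
Molecular formula: C8H6O2

C8H6O2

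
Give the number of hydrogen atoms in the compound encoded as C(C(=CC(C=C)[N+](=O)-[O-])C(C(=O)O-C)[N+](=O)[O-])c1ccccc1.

16

Hydrogens are implicit in SMILES; fill each atom to its normal valence:
  5 × C (aromatic): 1 H each → 5
  4 × C: 1 H each → 4
  4 × O: no H
  2 × C: 2 H each → 4
  2 × C: no H
  2 × N (charge +1): no H
  2 × O (charge -1): no H
  1 × C: 3 H
  1 × C (aromatic): no H
  Total hydrogens = 16.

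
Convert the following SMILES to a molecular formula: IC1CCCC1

Heavy atoms from the SMILES: 5 C, 1 I.
Implicit hydrogens by atom environment:
  4 × C: 2 H each → 8
  1 × C: 1 H
  1 × I: no H
  Total hydrogens = 9.
Molecular formula: C5H9I

C5H9I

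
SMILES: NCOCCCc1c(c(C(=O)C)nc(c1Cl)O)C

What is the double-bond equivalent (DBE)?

Molecular formula from the SMILES: C12H17ClN2O3.
DoU = (2C + 2 + N − H − X)/2 = (2·12 + 2 + 2 − 17 − 1)/2 = 10/2 = 5.
(Structurally: 1 ring(s) + 4 π bond(s) = 5.)

5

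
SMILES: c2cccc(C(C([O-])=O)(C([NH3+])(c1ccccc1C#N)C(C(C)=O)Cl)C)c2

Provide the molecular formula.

C20H19ClN2O3

Heavy atoms from the SMILES: 20 C, 1 Cl, 2 N, 3 O.
Implicit hydrogens by atom environment:
  9 × C (aromatic): 1 H each → 9
  5 × C: no H
  3 × C (aromatic): no H
  2 × C: 3 H each → 6
  2 × O: no H
  1 × C: 1 H
  1 × Cl: no H
  1 × N (charge +1): 3 H
  1 × N: no H
  1 × O (charge -1): no H
  Total hydrogens = 19.
Molecular formula: C20H19ClN2O3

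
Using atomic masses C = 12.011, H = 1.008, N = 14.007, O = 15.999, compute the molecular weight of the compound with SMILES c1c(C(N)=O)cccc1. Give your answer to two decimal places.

Molecular formula: C7H7NO.
M = 7×12.011 + 7×1.008 + 1×14.007 + 1×15.999 = 121.14 g/mol.

121.14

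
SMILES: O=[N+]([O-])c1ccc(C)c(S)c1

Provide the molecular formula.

C7H7NO2S

Heavy atoms from the SMILES: 7 C, 1 N, 2 O, 1 S.
Implicit hydrogens by atom environment:
  3 × C (aromatic): 1 H each → 3
  3 × C (aromatic): no H
  1 × C: 3 H
  1 × N (charge +1): no H
  1 × O: no H
  1 × O (charge -1): no H
  1 × S: 1 H
  Total hydrogens = 7.
Molecular formula: C7H7NO2S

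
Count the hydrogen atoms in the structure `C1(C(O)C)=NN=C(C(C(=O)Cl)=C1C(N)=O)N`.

Hydrogens are implicit in SMILES; fill each atom to its normal valence:
  4 × C (aromatic): no H
  2 × C: no H
  2 × N: 2 H each → 4
  2 × N (aromatic): no H
  2 × O: no H
  1 × C: 3 H
  1 × C: 1 H
  1 × Cl: no H
  1 × O: 1 H
  Total hydrogens = 9.

9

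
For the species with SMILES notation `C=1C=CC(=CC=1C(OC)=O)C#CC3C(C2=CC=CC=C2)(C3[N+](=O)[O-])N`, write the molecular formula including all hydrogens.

Heavy atoms from the SMILES: 19 C, 2 N, 4 O.
Implicit hydrogens by atom environment:
  9 × C (aromatic): 1 H each → 9
  4 × C: no H
  3 × C (aromatic): no H
  3 × O: no H
  2 × C: 1 H each → 2
  1 × C: 3 H
  1 × N: 2 H
  1 × N (charge +1): no H
  1 × O (charge -1): no H
  Total hydrogens = 16.
Molecular formula: C19H16N2O4

C19H16N2O4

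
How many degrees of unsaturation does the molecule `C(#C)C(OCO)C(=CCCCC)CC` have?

Molecular formula from the SMILES: C12H20O2.
DoU = (2C + 2 + N − H − X)/2 = (2·12 + 2 + 0 − 20 − 0)/2 = 6/2 = 3.
(Structurally: 0 ring(s) + 3 π bond(s) = 3.)

3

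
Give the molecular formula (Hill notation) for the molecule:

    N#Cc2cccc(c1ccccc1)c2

C13H9N

Heavy atoms from the SMILES: 13 C, 1 N.
Implicit hydrogens by atom environment:
  9 × C (aromatic): 1 H each → 9
  3 × C (aromatic): no H
  1 × C: no H
  1 × N: no H
  Total hydrogens = 9.
Molecular formula: C13H9N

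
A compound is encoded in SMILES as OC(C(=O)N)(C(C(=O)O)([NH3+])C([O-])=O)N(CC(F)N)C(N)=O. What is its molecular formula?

C8H14FN5O7

Heavy atoms from the SMILES: 8 C, 1 F, 5 N, 7 O.
Implicit hydrogens by atom environment:
  6 × C: no H
  4 × O: no H
  3 × N: 2 H each → 6
  2 × O: 1 H each → 2
  1 × C: 2 H
  1 × C: 1 H
  1 × F: no H
  1 × N (charge +1): 3 H
  1 × N: no H
  1 × O (charge -1): no H
  Total hydrogens = 14.
Molecular formula: C8H14FN5O7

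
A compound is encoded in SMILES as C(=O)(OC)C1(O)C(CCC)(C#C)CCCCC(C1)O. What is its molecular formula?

Heavy atoms from the SMILES: 15 C, 4 O.
Implicit hydrogens by atom environment:
  7 × C: 2 H each → 14
  4 × C: no H
  2 × C: 3 H each → 6
  2 × C: 1 H each → 2
  2 × O: 1 H each → 2
  2 × O: no H
  Total hydrogens = 24.
Molecular formula: C15H24O4

C15H24O4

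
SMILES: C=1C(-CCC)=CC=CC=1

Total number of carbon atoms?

The symbol for carbon appears 9 times in the SMILES.

9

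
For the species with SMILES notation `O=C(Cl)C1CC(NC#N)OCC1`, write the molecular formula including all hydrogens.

Heavy atoms from the SMILES: 7 C, 1 Cl, 2 N, 2 O.
Implicit hydrogens by atom environment:
  3 × C: 2 H each → 6
  2 × C: 1 H each → 2
  2 × C: no H
  2 × O: no H
  1 × Cl: no H
  1 × N: 1 H
  1 × N: no H
  Total hydrogens = 9.
Molecular formula: C7H9ClN2O2

C7H9ClN2O2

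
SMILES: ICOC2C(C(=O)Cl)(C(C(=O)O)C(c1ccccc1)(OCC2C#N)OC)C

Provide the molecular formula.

C18H19ClINO6

Heavy atoms from the SMILES: 18 C, 1 Cl, 1 I, 1 N, 6 O.
Implicit hydrogens by atom environment:
  5 × C (aromatic): 1 H each → 5
  5 × C: no H
  5 × O: no H
  3 × C: 1 H each → 3
  2 × C: 3 H each → 6
  2 × C: 2 H each → 4
  1 × C (aromatic): no H
  1 × Cl: no H
  1 × I: no H
  1 × N: no H
  1 × O: 1 H
  Total hydrogens = 19.
Molecular formula: C18H19ClINO6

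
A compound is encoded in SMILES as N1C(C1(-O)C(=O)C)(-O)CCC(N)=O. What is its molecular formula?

Heavy atoms from the SMILES: 7 C, 2 N, 4 O.
Implicit hydrogens by atom environment:
  4 × C: no H
  2 × C: 2 H each → 4
  2 × O: 1 H each → 2
  2 × O: no H
  1 × C: 3 H
  1 × N: 2 H
  1 × N: 1 H
  Total hydrogens = 12.
Molecular formula: C7H12N2O4

C7H12N2O4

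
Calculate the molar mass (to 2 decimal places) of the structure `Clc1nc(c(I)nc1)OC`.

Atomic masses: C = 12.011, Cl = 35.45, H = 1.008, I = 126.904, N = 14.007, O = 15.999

270.45

Molecular formula: C5H4ClIN2O.
M = 5×12.011 + 1×35.45 + 4×1.008 + 1×126.904 + 2×14.007 + 1×15.999 = 270.45 g/mol.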